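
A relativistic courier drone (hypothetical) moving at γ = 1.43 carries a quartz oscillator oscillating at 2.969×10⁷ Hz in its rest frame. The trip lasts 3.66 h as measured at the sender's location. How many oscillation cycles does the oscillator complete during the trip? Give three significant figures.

γ = 1.43
The oscillator's own cycle count is N = f × τ where τ is the proper time aboard the drone. τ = Δt/γ = 3.66/1.430 = 2.559 h = 9.214×10³ s.
N = 2.969×10⁷ × 9.214×10³ = 2.736×10¹¹.

N = 2.74×10¹¹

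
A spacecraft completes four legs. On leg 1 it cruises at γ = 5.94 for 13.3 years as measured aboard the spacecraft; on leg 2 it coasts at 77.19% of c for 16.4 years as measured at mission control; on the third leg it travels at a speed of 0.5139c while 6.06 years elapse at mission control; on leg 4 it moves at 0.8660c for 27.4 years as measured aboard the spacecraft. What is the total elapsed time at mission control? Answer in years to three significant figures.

Δt = 156 years

Leg 1: γ = 5.94; Δt_1 = 5.940 × 13.3 = 79.00 years.
Leg 2: 16.4 years is already measured at mission control.
Leg 3: 6.06 years is already measured at mission control.
Leg 4: γ = 1/√(1 − 0.8660²) = 1/√0.2500 = 2.000; Δt_4 = 2.000 × 27.4 = 54.80 years.
Total: 79.00 + 16.40 + 6.060 + 54.80 years.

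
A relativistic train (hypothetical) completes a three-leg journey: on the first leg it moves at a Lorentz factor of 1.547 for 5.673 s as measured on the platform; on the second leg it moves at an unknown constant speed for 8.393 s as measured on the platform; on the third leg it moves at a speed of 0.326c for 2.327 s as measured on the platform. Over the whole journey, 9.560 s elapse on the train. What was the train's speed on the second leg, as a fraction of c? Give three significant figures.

β = 0.898

Leg 1: γ = 1.547; τ_1 = 5.673/1.547 = 3.667 s.
Leg 2: speed unknown; τ_2 = 8.393/γ_2.
Leg 3: γ = 1/√(1 − 0.326²) = 1/√0.8937 = 1.058; τ_3 = 2.327/1.058 = 2.200 s.
Total proper time: 3.667 + τ_2 + 2.200 = 9.560, so τ_2 = 9.560 − 5.867 = 3.693 s.
γ_2 = 8.393/3.693 = 2.273; β = √(1 − 1/γ²) = √0.8064.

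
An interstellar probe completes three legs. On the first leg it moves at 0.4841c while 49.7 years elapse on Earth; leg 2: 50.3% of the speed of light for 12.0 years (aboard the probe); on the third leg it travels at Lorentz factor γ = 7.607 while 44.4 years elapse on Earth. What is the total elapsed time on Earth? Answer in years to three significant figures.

Leg 1: 49.7 years is already measured on Earth.
Leg 2: β = 0.503; γ = 1/√(1 − 0.503²) = 1/√0.7470 = 1.157; Δt_2 = 1.157 × 12.0 = 13.88 years.
Leg 3: 44.4 years is already measured on Earth.
Total: 49.70 + 13.88 + 44.40 years.

Δt = 108 years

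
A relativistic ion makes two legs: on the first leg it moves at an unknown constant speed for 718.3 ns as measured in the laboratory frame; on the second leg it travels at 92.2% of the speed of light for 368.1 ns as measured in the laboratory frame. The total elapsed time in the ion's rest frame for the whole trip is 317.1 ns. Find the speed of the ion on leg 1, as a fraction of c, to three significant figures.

Leg 1: speed unknown; τ_1 = 718.3/γ_1.
Leg 2: β = 0.922; γ = 1/√(1 − 0.922²) = 1/√0.1499 = 2.583; τ_2 = 368.1/2.583 = 142.5 ns.
Total proper time: τ_1 + 142.5 = 317.1, so τ_1 = 317.1 − 142.5 = 174.6 ns.
γ_1 = 718.3/174.6 = 4.115; β = √(1 − 1/γ²) = √0.9409.

β = 0.970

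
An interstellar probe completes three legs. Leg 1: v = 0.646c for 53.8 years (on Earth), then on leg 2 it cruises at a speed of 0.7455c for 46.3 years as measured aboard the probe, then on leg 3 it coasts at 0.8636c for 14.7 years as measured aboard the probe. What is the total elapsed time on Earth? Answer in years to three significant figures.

Δt = 152 years

Leg 1: 53.8 years is already measured on Earth.
Leg 2: γ = 1/√(1 − 0.7455²) = 1/√0.4442 = 1.500; Δt_2 = 1.500 × 46.3 = 69.47 years.
Leg 3: γ = 1/√(1 − 0.8636²) = 1/√0.2542 = 1.983; Δt_3 = 1.983 × 14.7 = 29.16 years.
Total: 53.80 + 69.47 + 29.16 years.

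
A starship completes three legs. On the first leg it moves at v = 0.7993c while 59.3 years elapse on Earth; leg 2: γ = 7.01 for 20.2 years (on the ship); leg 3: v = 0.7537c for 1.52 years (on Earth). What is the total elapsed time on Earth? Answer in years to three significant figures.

Δt = 202 years

Leg 1: 59.3 years is already measured on Earth.
Leg 2: γ = 7.01; Δt_2 = 7.010 × 20.2 = 141.6 years.
Leg 3: 1.52 years is already measured on Earth.
Total: 59.30 + 141.6 + 1.520 years.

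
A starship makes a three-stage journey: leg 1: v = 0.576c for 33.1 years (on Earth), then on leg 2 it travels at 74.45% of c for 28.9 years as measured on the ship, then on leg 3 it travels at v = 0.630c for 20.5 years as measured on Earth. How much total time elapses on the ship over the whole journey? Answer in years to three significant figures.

Leg 1: γ = 1/√(1 − 0.576²) = 1/√0.6682 = 1.223; τ_1 = 33.1/1.223 = 27.06 years.
Leg 2: 28.9 years is already measured on the ship.
Leg 3: γ = 1/√(1 − 0.630²) = 1/√0.6031 = 1.288; τ_3 = 20.5/1.288 = 15.92 years.
Total: 27.06 + 28.90 + 15.92 years.

τ = 71.9 years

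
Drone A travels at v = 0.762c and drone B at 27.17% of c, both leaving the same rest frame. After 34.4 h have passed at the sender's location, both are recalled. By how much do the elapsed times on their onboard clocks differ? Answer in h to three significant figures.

|τ_A − τ_B| = 10.8 h

A: γ = 1/√(1 − 0.762²) = 1/√0.4194 = 1.544; τ_A = 34.4/1.544 = 22.28 h.
B: β = 0.2717; γ = 1/√(1 − 0.2717²) = 1/√0.9262 = 1.039; τ_B = 34.4/1.039 = 33.11 h.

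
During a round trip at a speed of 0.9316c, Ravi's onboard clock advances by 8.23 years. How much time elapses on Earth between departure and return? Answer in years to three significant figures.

Δt = 22.6 years

γ = 1/√(1 − 0.9316²) = 1/√0.1321 = 2.751
Earth-frame duration is the dilated interval: Δt = γτ = 2.751 × 8.23 years.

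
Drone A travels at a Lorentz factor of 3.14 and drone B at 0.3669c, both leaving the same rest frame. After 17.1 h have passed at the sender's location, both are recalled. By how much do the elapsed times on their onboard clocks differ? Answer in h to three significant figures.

|τ_A − τ_B| = 10.5 h

A: γ = 3.14; τ_A = 17.1/3.140 = 5.446 h.
B: γ = 1/√(1 − 0.3669²) = 1/√0.8654 = 1.075; τ_B = 17.1/1.075 = 15.91 h.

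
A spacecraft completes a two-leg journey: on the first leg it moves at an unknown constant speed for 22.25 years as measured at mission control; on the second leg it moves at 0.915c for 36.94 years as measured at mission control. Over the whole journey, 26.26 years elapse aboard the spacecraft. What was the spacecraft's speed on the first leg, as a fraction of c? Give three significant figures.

β = 0.860

Leg 1: speed unknown; τ_1 = 22.25/γ_1.
Leg 2: γ = 1/√(1 − 0.915²) = 1/√0.1628 = 2.479; τ_2 = 36.94/2.479 = 14.90 years.
Total proper time: τ_1 + 14.90 = 26.26, so τ_1 = 26.26 − 14.90 = 11.36 years.
γ_1 = 22.25/11.36 = 1.959; β = √(1 − 1/γ²) = √0.7395.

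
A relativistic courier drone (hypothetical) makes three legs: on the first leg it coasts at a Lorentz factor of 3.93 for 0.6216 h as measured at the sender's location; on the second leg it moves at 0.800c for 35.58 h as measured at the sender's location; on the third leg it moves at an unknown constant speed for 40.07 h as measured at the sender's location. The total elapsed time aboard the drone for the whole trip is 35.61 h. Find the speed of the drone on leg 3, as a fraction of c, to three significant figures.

β = 0.936

Leg 1: γ = 3.93; τ_1 = 0.6216/3.930 = 0.1582 h.
Leg 2: γ = 1/√(1 − 0.800²) = 5/3 ≈ 1.667; τ_2 = 35.58/1.667 = 21.35 h.
Leg 3: speed unknown; τ_3 = 40.07/γ_3.
Total proper time: 0.1582 + 21.35 + τ_3 = 35.61, so τ_3 = 35.61 − 21.51 = 14.10 h.
γ_3 = 40.07/14.10 = 2.841; β = √(1 − 1/γ²) = √0.8761.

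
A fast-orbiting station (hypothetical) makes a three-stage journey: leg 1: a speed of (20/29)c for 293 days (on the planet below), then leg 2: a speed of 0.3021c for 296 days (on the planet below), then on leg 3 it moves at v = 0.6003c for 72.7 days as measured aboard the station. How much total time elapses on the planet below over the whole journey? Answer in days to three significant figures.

Δt = 680 days

Leg 1: 293 days is already measured on the planet below.
Leg 2: 296 days is already measured on the planet below.
Leg 3: γ = 1/√(1 − 0.6003²) = 1/√0.6396 = 1.250; Δt_3 = 1.250 × 72.7 = 90.90 days.
Total: 293.0 + 296.0 + 90.90 days.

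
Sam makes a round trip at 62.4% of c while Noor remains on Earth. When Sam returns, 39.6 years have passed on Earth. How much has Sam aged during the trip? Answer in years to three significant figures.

τ = 30.9 years

β = 0.624; γ = 1/√(1 − 0.624²) = 1/√0.6106 = 1.280
Sam's clock measures proper time along the trip: τ = Δt/γ = 39.6/1.280 years.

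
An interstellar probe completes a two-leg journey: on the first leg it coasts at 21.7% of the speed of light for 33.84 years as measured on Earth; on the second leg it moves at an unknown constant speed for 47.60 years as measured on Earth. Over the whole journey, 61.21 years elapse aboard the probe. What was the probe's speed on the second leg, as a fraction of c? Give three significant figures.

β = 0.806

Leg 1: β = 0.217; γ = 1/√(1 − 0.217²) = 1/√0.9529 = 1.024; τ_1 = 33.84/1.024 = 33.03 years.
Leg 2: speed unknown; τ_2 = 47.60/γ_2.
Total proper time: 33.03 + τ_2 = 61.21, so τ_2 = 61.21 − 33.03 = 28.18 years.
γ_2 = 47.60/28.18 = 1.689; β = √(1 − 1/γ²) = √0.6496.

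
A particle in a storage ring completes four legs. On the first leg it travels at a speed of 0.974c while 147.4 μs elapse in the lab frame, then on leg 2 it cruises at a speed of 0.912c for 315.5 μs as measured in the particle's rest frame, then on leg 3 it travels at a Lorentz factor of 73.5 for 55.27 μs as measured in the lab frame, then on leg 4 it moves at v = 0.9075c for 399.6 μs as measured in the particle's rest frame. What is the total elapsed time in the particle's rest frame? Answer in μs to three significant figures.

Leg 1: γ = 1/√(1 − 0.974²) = 1/√0.05132 = 4.414; τ_1 = 147.4/4.414 = 33.39 μs.
Leg 2: 315.5 μs is already measured in the particle's rest frame.
Leg 3: γ = 73.5; τ_3 = 55.27/73.50 = 0.7520 μs.
Leg 4: 399.6 μs is already measured in the particle's rest frame.
Total: 33.39 + 315.5 + 0.7520 + 399.6 μs.

τ = 749 μs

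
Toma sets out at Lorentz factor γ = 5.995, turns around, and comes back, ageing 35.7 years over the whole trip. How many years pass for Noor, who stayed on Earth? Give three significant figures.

γ = 5.995
Earth-frame duration is the dilated interval: Δt = γτ = 5.995 × 35.7 years.

Δt = 214 years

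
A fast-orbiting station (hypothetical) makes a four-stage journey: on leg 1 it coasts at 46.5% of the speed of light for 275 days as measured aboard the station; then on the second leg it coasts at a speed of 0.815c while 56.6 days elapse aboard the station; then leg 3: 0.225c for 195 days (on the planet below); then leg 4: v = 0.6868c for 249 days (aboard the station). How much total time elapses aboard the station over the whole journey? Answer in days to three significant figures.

Leg 1: 275 days is already measured aboard the station.
Leg 2: 56.6 days is already measured aboard the station.
Leg 3: γ = 1/√(1 − 0.225²) = 1/√0.9494 = 1.026; τ_3 = 195/1.026 = 190.0 days.
Leg 4: 249 days is already measured aboard the station.
Total: 275.0 + 56.60 + 190.0 + 249.0 days.

τ = 771 days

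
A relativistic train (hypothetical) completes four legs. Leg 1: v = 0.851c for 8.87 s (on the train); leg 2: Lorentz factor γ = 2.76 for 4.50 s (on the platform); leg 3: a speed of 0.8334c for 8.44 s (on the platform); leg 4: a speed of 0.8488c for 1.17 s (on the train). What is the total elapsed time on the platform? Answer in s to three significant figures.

Δt = 32.0 s

Leg 1: γ = 1/√(1 − 0.851²) = 1/√0.2758 = 1.904; Δt_1 = 1.904 × 8.87 = 16.89 s.
Leg 2: 4.50 s is already measured on the platform.
Leg 3: 8.44 s is already measured on the platform.
Leg 4: γ = 1/√(1 − 0.8488²) = 1/√0.2795 = 1.891; Δt_4 = 1.891 × 1.17 = 2.213 s.
Total: 16.89 + 4.500 + 8.440 + 2.213 s.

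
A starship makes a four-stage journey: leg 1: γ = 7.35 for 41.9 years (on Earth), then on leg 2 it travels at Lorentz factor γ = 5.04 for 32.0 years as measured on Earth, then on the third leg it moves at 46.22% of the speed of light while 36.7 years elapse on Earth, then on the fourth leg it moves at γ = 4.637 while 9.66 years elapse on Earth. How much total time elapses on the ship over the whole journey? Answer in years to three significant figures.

Leg 1: γ = 7.35; τ_1 = 41.9/7.350 = 5.701 years.
Leg 2: γ = 5.04; τ_2 = 32.0/5.040 = 6.349 years.
Leg 3: β = 0.4622; γ = 1/√(1 − 0.4622²) = 1/√0.7864 = 1.128; τ_3 = 36.7/1.128 = 32.54 years.
Leg 4: γ = 4.637; τ_4 = 9.66/4.637 = 2.083 years.
Total: 5.701 + 6.349 + 32.54 + 2.083 years.

τ = 46.7 years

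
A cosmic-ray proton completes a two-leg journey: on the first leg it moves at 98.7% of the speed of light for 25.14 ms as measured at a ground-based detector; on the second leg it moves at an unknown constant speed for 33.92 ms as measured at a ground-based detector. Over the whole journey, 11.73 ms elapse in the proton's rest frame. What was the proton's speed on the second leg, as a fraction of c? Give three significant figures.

β = 0.974

Leg 1: β = 0.987; γ = 1/√(1 − 0.987²) = 1/√0.02583 = 6.222; τ_1 = 25.14/6.222 = 4.041 ms.
Leg 2: speed unknown; τ_2 = 33.92/γ_2.
Total proper time: 4.041 + τ_2 = 11.73, so τ_2 = 11.73 − 4.041 = 7.689 ms.
γ_2 = 33.92/7.689 = 4.411; β = √(1 − 1/γ²) = √0.9486.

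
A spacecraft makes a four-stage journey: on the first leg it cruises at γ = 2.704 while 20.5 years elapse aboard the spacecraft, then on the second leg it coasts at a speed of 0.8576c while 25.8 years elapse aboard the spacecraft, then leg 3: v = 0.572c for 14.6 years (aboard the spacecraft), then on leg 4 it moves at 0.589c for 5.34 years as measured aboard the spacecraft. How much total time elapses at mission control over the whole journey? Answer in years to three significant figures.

Δt = 130 years

Leg 1: γ = 2.704; Δt_1 = 2.704 × 20.5 = 55.43 years.
Leg 2: γ = 1/√(1 − 0.8576²) = 1/√0.2645 = 1.944; Δt_2 = 1.944 × 25.8 = 50.16 years.
Leg 3: γ = 1/√(1 − 0.572²) = 1/√0.6728 = 1.219; Δt_3 = 1.219 × 14.6 = 17.80 years.
Leg 4: γ = 1/√(1 − 0.589²) = 1/√0.6531 = 1.237; Δt_4 = 1.237 × 5.34 = 6.608 years.
Total: 55.43 + 50.16 + 17.80 + 6.608 years.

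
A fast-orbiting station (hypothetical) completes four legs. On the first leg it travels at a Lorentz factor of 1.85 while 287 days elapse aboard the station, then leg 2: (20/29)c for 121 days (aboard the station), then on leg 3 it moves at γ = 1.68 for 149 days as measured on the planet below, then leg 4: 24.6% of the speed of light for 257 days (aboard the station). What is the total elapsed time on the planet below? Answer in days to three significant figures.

Δt = 1110 days

Leg 1: γ = 1.85; Δt_1 = 1.850 × 287 = 530.9 days.
Leg 2: γ = 1/√(1 − (20/29)²) = 29/21 ≈ 1.381; Δt_2 = 1.381 × 121 = 167.1 days.
Leg 3: 149 days is already measured on the planet below.
Leg 4: β = 0.246; γ = 1/√(1 − 0.246²) = 1/√0.9395 = 1.032; Δt_4 = 1.032 × 257 = 265.1 days.
Total: 530.9 + 167.1 + 149.0 + 265.1 days.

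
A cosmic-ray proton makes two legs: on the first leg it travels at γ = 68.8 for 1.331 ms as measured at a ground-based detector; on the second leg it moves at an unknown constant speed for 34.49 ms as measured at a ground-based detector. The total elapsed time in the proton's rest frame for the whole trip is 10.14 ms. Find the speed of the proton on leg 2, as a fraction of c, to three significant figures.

Leg 1: γ = 68.8; τ_1 = 1.331/68.80 = 0.01935 ms.
Leg 2: speed unknown; τ_2 = 34.49/γ_2.
Total proper time: 0.01935 + τ_2 = 10.14, so τ_2 = 10.14 − 0.01935 = 10.12 ms.
γ_2 = 34.49/10.12 = 3.408; β = √(1 − 1/γ²) = √0.9139.

β = 0.956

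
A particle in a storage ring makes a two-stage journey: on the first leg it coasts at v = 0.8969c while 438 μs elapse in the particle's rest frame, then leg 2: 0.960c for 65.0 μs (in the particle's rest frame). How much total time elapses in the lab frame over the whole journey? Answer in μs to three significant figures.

Δt = 1220 μs

Leg 1: γ = 1/√(1 − 0.8969²) = 1/√0.1956 = 2.261; Δt_1 = 2.261 × 438 = 990.4 μs.
Leg 2: γ = 1/√(1 − 0.960²) = 25/7 ≈ 3.571; Δt_2 = 3.571 × 65.0 = 232.1 μs.
Total: 990.4 + 232.1 μs.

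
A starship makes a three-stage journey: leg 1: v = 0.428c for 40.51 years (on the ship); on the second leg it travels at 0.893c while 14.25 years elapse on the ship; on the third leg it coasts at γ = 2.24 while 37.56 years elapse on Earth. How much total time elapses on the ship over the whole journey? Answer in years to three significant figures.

Leg 1: 40.51 years is already measured on the ship.
Leg 2: 14.25 years is already measured on the ship.
Leg 3: γ = 2.24; τ_3 = 37.56/2.240 = 16.77 years.
Total: 40.51 + 14.25 + 16.77 years.

τ = 71.5 years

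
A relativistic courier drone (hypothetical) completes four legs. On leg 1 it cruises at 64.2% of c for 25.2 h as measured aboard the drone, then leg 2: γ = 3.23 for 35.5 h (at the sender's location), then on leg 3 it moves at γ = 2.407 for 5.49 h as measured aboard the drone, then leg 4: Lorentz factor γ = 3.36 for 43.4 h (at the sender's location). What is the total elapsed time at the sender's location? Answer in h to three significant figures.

Δt = 125 h

Leg 1: β = 0.642; γ = 1/√(1 − 0.642²) = 1/√0.5878 = 1.304; Δt_1 = 1.304 × 25.2 = 32.87 h.
Leg 2: 35.5 h is already measured at the sender's location.
Leg 3: γ = 2.407; Δt_3 = 2.407 × 5.49 = 13.21 h.
Leg 4: 43.4 h is already measured at the sender's location.
Total: 32.87 + 35.50 + 13.21 + 43.40 h.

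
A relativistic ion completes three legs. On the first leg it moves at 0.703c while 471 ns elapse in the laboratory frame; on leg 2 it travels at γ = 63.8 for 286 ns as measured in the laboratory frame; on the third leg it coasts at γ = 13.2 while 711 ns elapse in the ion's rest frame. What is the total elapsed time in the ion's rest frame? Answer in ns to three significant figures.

Leg 1: γ = 1/√(1 − 0.703²) = 1/√0.5058 = 1.406; τ_1 = 471/1.406 = 335.0 ns.
Leg 2: γ = 63.8; τ_2 = 286/63.80 = 4.483 ns.
Leg 3: 711 ns is already measured in the ion's rest frame.
Total: 335.0 + 4.483 + 711.0 ns.

τ = 1050 ns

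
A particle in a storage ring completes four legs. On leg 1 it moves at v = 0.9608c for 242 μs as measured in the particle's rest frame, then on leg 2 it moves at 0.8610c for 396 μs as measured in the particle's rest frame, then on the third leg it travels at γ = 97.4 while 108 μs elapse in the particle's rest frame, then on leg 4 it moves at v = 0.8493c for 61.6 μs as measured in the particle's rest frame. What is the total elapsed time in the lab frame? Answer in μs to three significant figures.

Δt = 1.23×10⁴ μs

Leg 1: γ = 1/√(1 − 0.9608²) = 1/√0.07686 = 3.607; Δt_1 = 3.607 × 242 = 872.9 μs.
Leg 2: γ = 1/√(1 − 0.8610²) = 1/√0.2587 = 1.966; Δt_2 = 1.966 × 396 = 778.6 μs.
Leg 3: γ = 97.4; Δt_3 = 97.40 × 108 = 1.052×10⁴ μs.
Leg 4: γ = 1/√(1 − 0.8493²) = 1/√0.2787 = 1.894; Δt_4 = 1.894 × 61.6 = 116.7 μs.
Total: 872.9 + 778.6 + 1.052×10⁴ + 116.7 μs.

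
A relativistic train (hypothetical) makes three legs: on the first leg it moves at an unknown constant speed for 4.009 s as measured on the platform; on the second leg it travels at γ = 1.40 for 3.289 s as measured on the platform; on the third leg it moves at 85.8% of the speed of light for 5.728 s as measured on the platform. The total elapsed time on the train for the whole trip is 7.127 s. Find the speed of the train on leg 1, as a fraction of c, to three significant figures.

Leg 1: speed unknown; τ_1 = 4.009/γ_1.
Leg 2: γ = 1.40; τ_2 = 3.289/1.400 = 2.349 s.
Leg 3: β = 0.858; γ = 1/√(1 − 0.858²) = 1/√0.2638 = 1.947; τ_3 = 5.728/1.947 = 2.942 s.
Total proper time: τ_1 + 2.349 + 2.942 = 7.127, so τ_1 = 7.127 − 5.291 = 1.836 s.
γ_1 = 4.009/1.836 = 2.184; β = √(1 − 1/γ²) = √0.7904.

β = 0.889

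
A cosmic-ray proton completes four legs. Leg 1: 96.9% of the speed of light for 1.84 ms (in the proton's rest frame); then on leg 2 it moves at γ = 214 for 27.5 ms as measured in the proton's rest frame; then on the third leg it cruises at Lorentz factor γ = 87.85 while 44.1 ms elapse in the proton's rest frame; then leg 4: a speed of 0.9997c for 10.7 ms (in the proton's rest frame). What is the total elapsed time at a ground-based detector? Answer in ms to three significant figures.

Leg 1: β = 0.969; γ = 1/√(1 − 0.969²) = 1/√0.06104 = 4.048; Δt_1 = 4.048 × 1.84 = 7.448 ms.
Leg 2: γ = 214; Δt_2 = 214.0 × 27.5 = 5885 ms.
Leg 3: γ = 87.85; Δt_3 = 87.85 × 44.1 = 3874 ms.
Leg 4: γ = 1/√(1 − 0.9997²) = 1/√5.999×10⁻⁴ = 40.83; Δt_4 = 40.83 × 10.7 = 436.9 ms.
Total: 7.448 + 5885 + 3874 + 436.9 ms.

Δt = 1.02×10⁴ ms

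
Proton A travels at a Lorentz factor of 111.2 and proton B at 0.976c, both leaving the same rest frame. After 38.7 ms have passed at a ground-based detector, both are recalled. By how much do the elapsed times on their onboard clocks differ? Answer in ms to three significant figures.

A: γ = 111.2; τ_A = 38.7/111.2 = 0.3480 ms.
B: γ = 1/√(1 − 0.976²) = 1/√0.04742 = 4.592; τ_B = 38.7/4.592 = 8.428 ms.

|τ_A − τ_B| = 8.08 ms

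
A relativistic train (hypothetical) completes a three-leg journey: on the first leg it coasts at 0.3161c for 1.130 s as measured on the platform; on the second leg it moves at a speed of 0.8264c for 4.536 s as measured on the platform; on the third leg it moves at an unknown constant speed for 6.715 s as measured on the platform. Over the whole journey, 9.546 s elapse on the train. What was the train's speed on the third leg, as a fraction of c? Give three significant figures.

Leg 1: γ = 1/√(1 − 0.3161²) = 1/√0.9001 = 1.054; τ_1 = 1.130/1.054 = 1.072 s.
Leg 2: γ = 1/√(1 − 0.8264²) = 1/√0.3171 = 1.776; τ_2 = 4.536/1.776 = 2.554 s.
Leg 3: speed unknown; τ_3 = 6.715/γ_3.
Total proper time: 1.072 + 2.554 + τ_3 = 9.546, so τ_3 = 9.546 − 3.626 = 5.920 s.
γ_3 = 6.715/5.920 = 1.134; β = √(1 − 1/γ²) = √0.2228.

β = 0.472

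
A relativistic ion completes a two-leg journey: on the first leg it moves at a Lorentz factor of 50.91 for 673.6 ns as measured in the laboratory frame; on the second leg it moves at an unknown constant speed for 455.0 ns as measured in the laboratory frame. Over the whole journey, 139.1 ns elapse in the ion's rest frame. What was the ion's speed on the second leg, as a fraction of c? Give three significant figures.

Leg 1: γ = 50.91; τ_1 = 673.6/50.91 = 13.23 ns.
Leg 2: speed unknown; τ_2 = 455.0/γ_2.
Total proper time: 13.23 + τ_2 = 139.1, so τ_2 = 139.1 − 13.23 = 125.9 ns.
γ_2 = 455.0/125.9 = 3.615; β = √(1 − 1/γ²) = √0.9235.

β = 0.961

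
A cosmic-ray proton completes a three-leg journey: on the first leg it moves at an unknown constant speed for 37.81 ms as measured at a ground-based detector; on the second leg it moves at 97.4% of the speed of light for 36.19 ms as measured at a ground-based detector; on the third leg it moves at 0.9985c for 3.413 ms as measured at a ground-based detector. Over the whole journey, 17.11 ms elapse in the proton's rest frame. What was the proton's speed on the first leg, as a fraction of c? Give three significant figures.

Leg 1: speed unknown; τ_1 = 37.81/γ_1.
Leg 2: β = 0.974; γ = 1/√(1 − 0.974²) = 1/√0.05132 = 4.414; τ_2 = 36.19/4.414 = 8.199 ms.
Leg 3: γ = 1/√(1 − 0.9985²) = 1/√0.002998 = 18.26; τ_3 = 3.413/18.26 = 0.1869 ms.
Total proper time: τ_1 + 8.199 + 0.1869 = 17.11, so τ_1 = 17.11 − 8.386 = 8.724 ms.
γ_1 = 37.81/8.724 = 4.334; β = √(1 − 1/γ²) = √0.9468.

β = 0.973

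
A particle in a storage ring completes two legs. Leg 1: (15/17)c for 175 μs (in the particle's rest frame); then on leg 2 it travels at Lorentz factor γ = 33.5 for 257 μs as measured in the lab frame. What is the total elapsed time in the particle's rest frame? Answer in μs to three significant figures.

τ = 183 μs

Leg 1: 175 μs is already measured in the particle's rest frame.
Leg 2: γ = 33.5; τ_2 = 257/33.50 = 7.672 μs.
Total: 175.0 + 7.672 μs.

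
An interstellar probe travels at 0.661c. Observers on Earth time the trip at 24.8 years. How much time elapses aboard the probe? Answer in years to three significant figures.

γ = 1/√(1 − 0.661²) = 1/√0.5631 = 1.333
The interval measured on Earth is the dilated one; the clock aboard the probe measures the proper time τ = Δt/γ = 24.8/1.333 years.

τ = 18.6 years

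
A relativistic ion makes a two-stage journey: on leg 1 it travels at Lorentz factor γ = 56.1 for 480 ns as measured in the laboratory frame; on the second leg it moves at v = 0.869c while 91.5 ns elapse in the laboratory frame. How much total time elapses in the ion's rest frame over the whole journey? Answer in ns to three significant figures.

τ = 53.8 ns

Leg 1: γ = 56.1; τ_1 = 480/56.10 = 8.556 ns.
Leg 2: γ = 1/√(1 − 0.869²) = 1/√0.2448 = 2.021; τ_2 = 91.5/2.021 = 45.28 ns.
Total: 8.556 + 45.28 ns.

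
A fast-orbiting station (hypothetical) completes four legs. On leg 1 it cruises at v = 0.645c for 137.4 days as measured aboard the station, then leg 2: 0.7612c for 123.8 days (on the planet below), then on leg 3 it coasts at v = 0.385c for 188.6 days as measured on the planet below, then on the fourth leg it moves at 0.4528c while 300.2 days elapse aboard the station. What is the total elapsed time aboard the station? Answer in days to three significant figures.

τ = 692 days

Leg 1: 137.4 days is already measured aboard the station.
Leg 2: γ = 1/√(1 − 0.7612²) = 1/√0.4206 = 1.542; τ_2 = 123.8/1.542 = 80.29 days.
Leg 3: γ = 1/√(1 − 0.385²) = 1/√0.8518 = 1.084; τ_3 = 188.6/1.084 = 174.1 days.
Leg 4: 300.2 days is already measured aboard the station.
Total: 137.4 + 80.29 + 174.1 + 300.2 days.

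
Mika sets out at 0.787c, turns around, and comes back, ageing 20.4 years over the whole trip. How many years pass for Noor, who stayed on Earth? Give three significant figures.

γ = 1/√(1 − 0.787²) = 1/√0.3806 = 1.621
Earth-frame duration is the dilated interval: Δt = γτ = 1.621 × 20.4 years.

Δt = 33.1 years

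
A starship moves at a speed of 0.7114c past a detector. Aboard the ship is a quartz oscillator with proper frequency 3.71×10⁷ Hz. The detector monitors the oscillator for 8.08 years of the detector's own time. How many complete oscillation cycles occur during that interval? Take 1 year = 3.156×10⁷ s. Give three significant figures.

N = 6.65×10¹⁵

γ = 1/√(1 − 0.7114²) = 1/√0.4939 = 1.423
During 8.08 years of lab time, the oscillator's proper time advances by τ = Δt/γ = 8.08/1.423 = 5.679 years = 1.792×10⁸ s.
N = f × τ = 3.71×10⁷ × 1.792×10⁸ = 6.649×10¹⁵.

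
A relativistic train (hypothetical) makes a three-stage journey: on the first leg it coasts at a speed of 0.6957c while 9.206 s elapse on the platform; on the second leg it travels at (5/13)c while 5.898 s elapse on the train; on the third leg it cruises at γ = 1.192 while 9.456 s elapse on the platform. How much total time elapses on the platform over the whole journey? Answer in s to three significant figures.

Leg 1: 9.206 s is already measured on the platform.
Leg 2: γ = 1/√(1 − (5/13)²) = 13/12 ≈ 1.083; Δt_2 = 1.083 × 5.898 = 6.389 s.
Leg 3: 9.456 s is already measured on the platform.
Total: 9.206 + 6.389 + 9.456 s.

Δt = 25.1 s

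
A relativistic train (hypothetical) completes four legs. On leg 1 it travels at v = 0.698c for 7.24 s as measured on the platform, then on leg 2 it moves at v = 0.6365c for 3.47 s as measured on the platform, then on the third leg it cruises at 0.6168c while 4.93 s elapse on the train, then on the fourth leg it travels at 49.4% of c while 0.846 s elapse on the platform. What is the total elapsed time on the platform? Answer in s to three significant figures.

Δt = 17.8 s

Leg 1: 7.24 s is already measured on the platform.
Leg 2: 3.47 s is already measured on the platform.
Leg 3: γ = 1/√(1 − 0.6168²) = 1/√0.6196 = 1.270; Δt_3 = 1.270 × 4.93 = 6.263 s.
Leg 4: 0.846 s is already measured on the platform.
Total: 7.240 + 3.470 + 6.263 + 0.8460 s.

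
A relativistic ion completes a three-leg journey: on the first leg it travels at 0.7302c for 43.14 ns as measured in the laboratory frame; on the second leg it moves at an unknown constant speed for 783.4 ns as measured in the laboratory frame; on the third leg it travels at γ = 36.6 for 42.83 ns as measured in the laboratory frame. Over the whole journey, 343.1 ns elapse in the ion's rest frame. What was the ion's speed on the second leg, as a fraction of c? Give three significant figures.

β = 0.917

Leg 1: γ = 1/√(1 − 0.7302²) = 1/√0.4668 = 1.464; τ_1 = 43.14/1.464 = 29.47 ns.
Leg 2: speed unknown; τ_2 = 783.4/γ_2.
Leg 3: γ = 36.6; τ_3 = 42.83/36.60 = 1.170 ns.
Total proper time: 29.47 + τ_2 + 1.170 = 343.1, so τ_2 = 343.1 − 30.64 = 312.5 ns.
γ_2 = 783.4/312.5 = 2.507; β = √(1 − 1/γ²) = √0.8409.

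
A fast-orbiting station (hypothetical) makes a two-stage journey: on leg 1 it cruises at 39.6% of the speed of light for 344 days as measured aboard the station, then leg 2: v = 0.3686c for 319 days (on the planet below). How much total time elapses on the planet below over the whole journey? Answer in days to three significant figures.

Δt = 694 days

Leg 1: β = 0.396; γ = 1/√(1 − 0.396²) = 1/√0.8432 = 1.089; Δt_1 = 1.089 × 344 = 374.6 days.
Leg 2: 319 days is already measured on the planet below.
Total: 374.6 + 319.0 days.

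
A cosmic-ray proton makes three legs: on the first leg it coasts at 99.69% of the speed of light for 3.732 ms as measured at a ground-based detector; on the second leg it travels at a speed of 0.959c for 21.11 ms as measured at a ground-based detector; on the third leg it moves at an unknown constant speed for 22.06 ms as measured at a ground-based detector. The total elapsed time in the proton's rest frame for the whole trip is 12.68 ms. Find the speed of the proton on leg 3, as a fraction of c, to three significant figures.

β = 0.957

Leg 1: β = 0.9969; γ = 1/√(1 − 0.9969²) = 1/√0.006190 = 12.71; τ_1 = 3.732/12.71 = 0.2936 ms.
Leg 2: γ = 1/√(1 − 0.959²) = 1/√0.08032 = 3.529; τ_2 = 21.11/3.529 = 5.983 ms.
Leg 3: speed unknown; τ_3 = 22.06/γ_3.
Total proper time: 0.2936 + 5.983 + τ_3 = 12.68, so τ_3 = 12.68 − 6.276 = 6.404 ms.
γ_3 = 22.06/6.404 = 3.445; β = √(1 − 1/γ²) = √0.9157.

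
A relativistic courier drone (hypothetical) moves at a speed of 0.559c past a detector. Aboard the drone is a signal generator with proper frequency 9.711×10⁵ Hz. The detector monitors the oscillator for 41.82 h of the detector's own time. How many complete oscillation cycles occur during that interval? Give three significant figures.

γ = 1/√(1 − 0.559²) = 1/√0.6875 = 1.206
During 41.82 h of lab time, the oscillator's proper time advances by τ = Δt/γ = 41.82/1.206 = 34.68 h = 1.248×10⁵ s.
N = f × τ = 9.711×10⁵ × 1.248×10⁵ = 1.212×10¹¹.

N = 1.21×10¹¹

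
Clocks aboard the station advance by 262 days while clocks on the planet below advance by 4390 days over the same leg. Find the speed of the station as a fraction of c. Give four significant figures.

β = 0.9982

The proper time is measured aboard the station (both events occur at the station's location); Δt is measured on the planet below. γ = Δt/τ = 4390/262 = 16.76.
β = √(1 − 1/γ²) = √(1 − 0.003562) = √0.9964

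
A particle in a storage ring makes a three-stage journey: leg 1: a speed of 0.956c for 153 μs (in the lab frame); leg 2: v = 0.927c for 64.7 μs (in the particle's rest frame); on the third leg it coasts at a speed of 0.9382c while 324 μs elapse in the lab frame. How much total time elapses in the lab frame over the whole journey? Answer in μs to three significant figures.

Leg 1: 153 μs is already measured in the lab frame.
Leg 2: γ = 1/√(1 − 0.927²) = 1/√0.1407 = 2.666; Δt_2 = 2.666 × 64.7 = 172.5 μs.
Leg 3: 324 μs is already measured in the lab frame.
Total: 153.0 + 172.5 + 324.0 μs.

Δt = 650 μs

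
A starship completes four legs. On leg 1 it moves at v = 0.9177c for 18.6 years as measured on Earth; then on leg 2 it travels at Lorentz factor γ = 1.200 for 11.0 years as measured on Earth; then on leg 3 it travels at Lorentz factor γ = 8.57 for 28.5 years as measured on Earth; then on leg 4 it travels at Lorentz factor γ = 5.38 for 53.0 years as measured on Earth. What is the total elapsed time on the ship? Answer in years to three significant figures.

τ = 29.7 years

Leg 1: γ = 1/√(1 − 0.9177²) = 1/√0.1578 = 2.517; τ_1 = 18.6/2.517 = 7.389 years.
Leg 2: γ = 1.200; τ_2 = 11.0/1.200 = 9.167 years.
Leg 3: γ = 8.57; τ_3 = 28.5/8.570 = 3.326 years.
Leg 4: γ = 5.38; τ_4 = 53.0/5.380 = 9.851 years.
Total: 7.389 + 9.167 + 3.326 + 9.851 years.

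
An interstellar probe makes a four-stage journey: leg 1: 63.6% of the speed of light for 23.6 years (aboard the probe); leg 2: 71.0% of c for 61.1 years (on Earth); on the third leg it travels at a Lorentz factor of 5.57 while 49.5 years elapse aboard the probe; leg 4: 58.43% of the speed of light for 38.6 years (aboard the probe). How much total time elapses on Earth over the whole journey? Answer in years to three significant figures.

Leg 1: β = 0.636; γ = 1/√(1 − 0.636²) = 1/√0.5955 = 1.296; Δt_1 = 1.296 × 23.6 = 30.58 years.
Leg 2: 61.1 years is already measured on Earth.
Leg 3: γ = 5.57; Δt_3 = 5.570 × 49.5 = 275.7 years.
Leg 4: β = 0.5843; γ = 1/√(1 − 0.5843²) = 1/√0.6586 = 1.232; Δt_4 = 1.232 × 38.6 = 47.56 years.
Total: 30.58 + 61.10 + 275.7 + 47.56 years.

Δt = 415 years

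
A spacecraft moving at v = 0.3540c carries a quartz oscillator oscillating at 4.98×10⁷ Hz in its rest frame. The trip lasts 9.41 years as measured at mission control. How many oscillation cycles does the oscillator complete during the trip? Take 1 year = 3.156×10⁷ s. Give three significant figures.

γ = 1/√(1 − 0.3540²) = 1/√0.8747 = 1.069
The oscillator's own cycle count is N = f × τ where τ is the proper time aboard the spacecraft. τ = Δt/γ = 9.41/1.069 = 8.801 years = 2.777×10⁸ s.
N = 4.98×10⁷ × 2.777×10⁸ = 1.383×10¹⁶.

N = 1.38×10¹⁶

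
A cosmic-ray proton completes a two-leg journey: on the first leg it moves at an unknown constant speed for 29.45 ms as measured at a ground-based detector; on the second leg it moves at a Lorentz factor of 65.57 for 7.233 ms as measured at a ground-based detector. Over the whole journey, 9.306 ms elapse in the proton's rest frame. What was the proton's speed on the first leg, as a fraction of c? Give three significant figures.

β = 0.950

Leg 1: speed unknown; τ_1 = 29.45/γ_1.
Leg 2: γ = 65.57; τ_2 = 7.233/65.57 = 0.1103 ms.
Total proper time: τ_1 + 0.1103 = 9.306, so τ_1 = 9.306 − 0.1103 = 9.196 ms.
γ_1 = 29.45/9.196 = 3.203; β = √(1 − 1/γ²) = √0.9025.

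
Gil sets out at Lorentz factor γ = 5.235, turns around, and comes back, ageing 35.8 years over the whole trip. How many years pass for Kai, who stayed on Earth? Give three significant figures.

γ = 5.235
Earth-frame duration is the dilated interval: Δt = γτ = 5.235 × 35.8 years.

Δt = 187 years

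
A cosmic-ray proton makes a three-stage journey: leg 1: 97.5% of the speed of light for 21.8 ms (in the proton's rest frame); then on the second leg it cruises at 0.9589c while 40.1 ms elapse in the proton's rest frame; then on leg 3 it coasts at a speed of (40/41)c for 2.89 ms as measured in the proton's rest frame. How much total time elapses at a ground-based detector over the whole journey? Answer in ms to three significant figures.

Leg 1: β = 0.975; γ = 1/√(1 − 0.975²) = 1/√0.04938 = 4.500; Δt_1 = 4.500 × 21.8 = 98.11 ms.
Leg 2: γ = 1/√(1 − 0.9589²) = 1/√0.08051 = 3.524; Δt_2 = 3.524 × 40.1 = 141.3 ms.
Leg 3: γ = 1/√(1 − (40/41)²) = 41/9 ≈ 4.556; Δt_3 = 4.556 × 2.89 = 13.17 ms.
Total: 98.11 + 141.3 + 13.17 ms.

Δt = 253 ms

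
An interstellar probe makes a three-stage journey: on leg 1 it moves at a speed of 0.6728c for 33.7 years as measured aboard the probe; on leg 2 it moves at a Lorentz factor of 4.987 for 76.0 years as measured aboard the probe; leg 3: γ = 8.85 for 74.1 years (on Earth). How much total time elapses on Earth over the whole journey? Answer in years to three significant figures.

Δt = 499 years

Leg 1: γ = 1/√(1 − 0.6728²) = 1/√0.5473 = 1.352; Δt_1 = 1.352 × 33.7 = 45.55 years.
Leg 2: γ = 4.987; Δt_2 = 4.987 × 76.0 = 379.0 years.
Leg 3: 74.1 years is already measured on Earth.
Total: 45.55 + 379.0 + 74.10 years.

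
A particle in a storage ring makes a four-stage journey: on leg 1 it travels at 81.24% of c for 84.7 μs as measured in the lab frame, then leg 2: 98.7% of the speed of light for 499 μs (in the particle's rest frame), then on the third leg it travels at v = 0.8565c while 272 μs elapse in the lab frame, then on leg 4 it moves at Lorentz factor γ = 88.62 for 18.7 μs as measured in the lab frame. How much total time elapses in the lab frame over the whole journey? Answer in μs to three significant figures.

Leg 1: 84.7 μs is already measured in the lab frame.
Leg 2: β = 0.987; γ = 1/√(1 − 0.987²) = 1/√0.02583 = 6.222; Δt_2 = 6.222 × 499 = 3105 μs.
Leg 3: 272 μs is already measured in the lab frame.
Leg 4: 18.7 μs is already measured in the lab frame.
Total: 84.70 + 3105 + 272.0 + 18.70 μs.

Δt = 3480 μs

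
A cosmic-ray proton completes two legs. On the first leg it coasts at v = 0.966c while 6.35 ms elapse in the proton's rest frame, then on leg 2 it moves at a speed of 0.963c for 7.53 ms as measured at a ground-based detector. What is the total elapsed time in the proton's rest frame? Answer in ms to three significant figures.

Leg 1: 6.35 ms is already measured in the proton's rest frame.
Leg 2: γ = 1/√(1 − 0.963²) = 1/√0.07263 = 3.711; τ_2 = 7.53/3.711 = 2.029 ms.
Total: 6.350 + 2.029 ms.

τ = 8.38 ms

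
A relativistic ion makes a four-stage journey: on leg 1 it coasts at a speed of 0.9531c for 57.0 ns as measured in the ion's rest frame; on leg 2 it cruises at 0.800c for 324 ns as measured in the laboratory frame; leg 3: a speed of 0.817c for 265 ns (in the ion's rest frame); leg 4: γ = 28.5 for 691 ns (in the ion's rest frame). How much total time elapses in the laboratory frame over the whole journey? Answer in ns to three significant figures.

Leg 1: γ = 1/√(1 − 0.9531²) = 1/√0.09160 = 3.304; Δt_1 = 3.304 × 57.0 = 188.3 ns.
Leg 2: 324 ns is already measured in the laboratory frame.
Leg 3: γ = 1/√(1 − 0.817²) = 1/√0.3325 = 1.734; Δt_3 = 1.734 × 265 = 459.6 ns.
Leg 4: γ = 28.5; Δt_4 = 28.50 × 691 = 1.969×10⁴ ns.
Total: 188.3 + 324.0 + 459.6 + 1.969×10⁴ ns.

Δt = 2.07×10⁴ ns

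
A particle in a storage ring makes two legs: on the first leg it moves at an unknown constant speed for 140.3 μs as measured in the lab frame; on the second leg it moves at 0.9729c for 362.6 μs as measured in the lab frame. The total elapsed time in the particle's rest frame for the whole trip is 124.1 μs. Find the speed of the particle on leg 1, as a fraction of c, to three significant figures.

β = 0.958

Leg 1: speed unknown; τ_1 = 140.3/γ_1.
Leg 2: γ = 1/√(1 − 0.9729²) = 1/√0.05347 = 4.325; τ_2 = 362.6/4.325 = 83.84 μs.
Total proper time: τ_1 + 83.84 = 124.1, so τ_1 = 124.1 − 83.84 = 40.26 μs.
γ_1 = 140.3/40.26 = 3.485; β = √(1 − 1/γ²) = √0.9177.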